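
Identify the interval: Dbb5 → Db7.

D to D is the same letter name, plus 2 octaves, so the interval is some kind of fifteenth.
A perfect fifteenth would be 24 semitones; Dbb5 to Db7 is 25, one semitone wider, so the interval is augmented.
(Equivalently, a compound augmented octave: an augmented octave plus an octave.)

augmented fifteenth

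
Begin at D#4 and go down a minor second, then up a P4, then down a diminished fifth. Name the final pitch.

A minor second down from D#4 is C##4.
A perfect fourth up from C##4 is F##4.
F##4 down a diminished fifth → B##3 (6 semitones).

B##3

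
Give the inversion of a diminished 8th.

augmented 1st

Inverted interval numbers add to nine, so an octave pairs with a unison (8 + 1 = 9).
The quality also flips — diminished becomes augmented — giving an augmented unison.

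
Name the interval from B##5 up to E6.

B to E spans four letter names (B-C-D-E) — that makes it a fourth of some quality.
The perfect fourth is 5 semitones; here we have 3, two semitones narrower: doubly diminished.

doubly diminished fourth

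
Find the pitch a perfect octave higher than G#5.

G#6

For an octave the letter name doesn't change: still G, an octave up.
A perfect octave spans 12 semitones, so from G#5 the target pitch is G#6.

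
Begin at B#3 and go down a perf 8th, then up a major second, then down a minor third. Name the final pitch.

A##2

A perfect octave down from B#3 is B#2.
A major second up from B#2 is C##3.
Down a minor third from C##3: A##2 (3 semitones down).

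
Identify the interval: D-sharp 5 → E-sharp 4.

m7

Descending from D#5 to E#4 is the same interval as ascending E#4 to D#5.
E to D spans seven letter names (E-F-G-A-B-C-D), so the interval is some kind of seventh.
At 10 semitones, E#4→D#5 falls one short of a major seventh: minor.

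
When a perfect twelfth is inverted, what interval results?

First reduce the compound perfect twelfth to its simple form, a perfect fifth.
Interval numbers invert to sum to nine: 5 + 4 = 9, so a fifth inverts to a fourth.
The quality also flips — perfect stays perfect — giving a perfect fourth.

perfect 4th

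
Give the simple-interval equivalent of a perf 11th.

perfect 4th

Take out an octave (7 from the number): 11 − 7 = 4.
That makes a perfect eleventh a compound perfect fourth — an octave plus a perfect fourth.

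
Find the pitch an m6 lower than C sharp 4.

E sharp 3

The sixth takes the letter from C down to E.
A minor sixth is 8 semitones; 8 semitones down from C#4 gives E#3.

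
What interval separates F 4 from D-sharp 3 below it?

Descending from F4 to D#3 is the same interval as ascending D#3 to F4.
D to F spans three letter names (D-E-F), plus an octave, so the interval is some kind of tenth.
A major tenth would be 16 semitones; D#3 to F4 is 14, two semitones narrower, so the interval is diminished.
(Equivalently, a compound diminished third: a diminished third plus an octave.)

diminished tenth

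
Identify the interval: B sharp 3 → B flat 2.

Descending from B#3 to Bb2 is the same interval as ascending Bb2 to B#3.
B to B is the same letter name, plus an octave: an octave.
The perfect octave is 12 semitones; here we have 14, two semitones wider: doubly augmented.

AA8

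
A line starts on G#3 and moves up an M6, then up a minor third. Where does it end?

A major sixth up from G#3 is E#4.
E#4 up a minor third → G#4 (3 semitones).

G#4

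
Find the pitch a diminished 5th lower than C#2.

F##1

The fifth takes the letter from C down to F.
A diminished fifth spans 6 semitones, so from C#2 the target pitch is F##1.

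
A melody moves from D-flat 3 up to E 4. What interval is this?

D to E spans two letter names (D-E), plus an octave: a ninth.
The major ninth is 14 semitones; here we have 15, one semitone wider: augmented.
(Equivalently, a compound augmented second: an augmented second plus an octave.)

A9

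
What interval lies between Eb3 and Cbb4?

E to C spans six letter names (E-F-G-A-B-C): a sixth.
The major sixth is 9 semitones; here we have 7, two semitones narrower: diminished.

d6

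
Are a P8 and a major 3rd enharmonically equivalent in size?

A perfect octave is 12 semitones but a major third is 4 semitones — different sizes.

No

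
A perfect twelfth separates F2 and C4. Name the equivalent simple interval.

P5

Take out an octave (7 from the number): 12 − 7 = 5.
That makes a perfect twelfth a compound perfect fifth — an octave plus a perfect fifth.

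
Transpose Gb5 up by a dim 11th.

Cbb7

The eleventh's letter: G up four letter names plus an octave → C.
A diminished eleventh is 16 semitones; 16 semitones up from Gb5 gives Cbb7.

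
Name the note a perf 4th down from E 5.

Four letter names down from E: B.
Moving 5 semitones down from E5 (the size of a perfect fourth) reaches B4.

B 4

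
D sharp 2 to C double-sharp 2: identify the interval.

minor second

Descending from D#2 to C##2 is the same interval as ascending C##2 to D#2.
C to D spans two letter names (C-D), so the interval is some kind of second.
At 1 semitone, C##2→D#2 falls one short of a major second: minor.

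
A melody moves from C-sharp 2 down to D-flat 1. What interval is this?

augmented 7th

Descending from C#2 to Db1 is the same interval as ascending Db1 to C#2.
D to C spans seven letter names (D-E-F-G-A-B-C) — that makes it a seventh of some quality.
The major seventh is 11 semitones; here we have 12, one semitone wider: augmented.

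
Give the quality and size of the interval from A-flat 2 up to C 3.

M3

A to C spans three letter names (A-B-C) — that makes it a third of some quality.
Ab2 to C3 is 4 semitones, matching the major third exactly, so the quality is major.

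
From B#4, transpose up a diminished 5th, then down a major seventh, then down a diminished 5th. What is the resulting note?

Up a diminished fifth from B#4: F#5 (6 semitones up).
Down a major seventh from F#5: G4 (11 semitones down).
A diminished fifth down from G4 is C#4.

C#4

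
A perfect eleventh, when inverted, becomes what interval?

First reduce the compound perfect eleventh to its simple form, a perfect fourth.
Inverted interval numbers add to nine, so a fourth pairs with a fifth (4 + 5 = 9).
And perfect stays perfect under inversion, so we get a perfect fifth.

perfect 5th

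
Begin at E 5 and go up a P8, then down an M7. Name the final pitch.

E5 up a perfect octave → E6 (12 semitones).
Down a major seventh from E6: F5 (11 semitones down).

F 5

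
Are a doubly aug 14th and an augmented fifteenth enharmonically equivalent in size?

A doubly augmented fourteenth = 25 semitones = an augmented fifteenth; enharmonically equal.

Yes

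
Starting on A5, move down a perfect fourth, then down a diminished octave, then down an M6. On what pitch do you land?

G#3

A5 down a perfect fourth → E5 (5 semitones).
Down a diminished octave from E5: E#4 (11 semitones down).
A major sixth down from E#4 is G#3.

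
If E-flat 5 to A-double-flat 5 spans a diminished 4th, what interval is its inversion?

augmented fifth

The rule of nine gives the new number: 9 − 4 = 5, so a fourth becomes a fifth.
And diminished becomes augmented under inversion, so we get an augmented fifth.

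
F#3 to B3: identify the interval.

F to B spans four letter names (F-G-A-B): a fourth.
The perfect fourth spans 5 semitones, and F#3 to B3 is exactly 5 semitones — so this is a perfect fourth.

perfect fourth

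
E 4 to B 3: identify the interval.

perfect fourth

Descending from E4 to B3 is the same interval as ascending B3 to E4.
B to E spans four letter names (B-C-D-E) — that makes it a fourth of some quality.
Counting semitones, B3→E4 is 5, which is the perfect fourth.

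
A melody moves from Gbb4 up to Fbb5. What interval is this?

minor 7th

G to F spans seven letter names (G-A-B-C-D-E-F), so the interval is some kind of seventh.
A major seventh would be 11 semitones, but Gbb4 to Fbb5 is 10 — one semitone narrower, making it a minor seventh.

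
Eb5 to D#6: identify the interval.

E to D spans seven letter names (E-F-G-A-B-C-D): a seventh.
A major seventh would be 11 semitones; Eb5 to D#6 is 12, one semitone wider, so the interval is augmented.

augmented seventh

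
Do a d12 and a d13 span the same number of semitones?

A diminished twelfth is 18 semitones but a diminished thirteenth is 19 semitones — different sizes.

No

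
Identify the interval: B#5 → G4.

augmented tenth

Descending from B#5 to G4 is the same interval as ascending G4 to B#5.
G to B spans three letter names (G-A-B), plus an octave, so the interval is some kind of tenth.
A major tenth would be 16 semitones; G4 to B#5 is 17, one semitone wider, so the interval is augmented.
(Equivalently, a compound augmented third: an augmented third plus an octave.)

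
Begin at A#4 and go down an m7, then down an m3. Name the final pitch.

A#4 down a minor seventh → B#3 (10 semitones).
Down a minor third from B#3: G##3 (3 semitones down).

G##3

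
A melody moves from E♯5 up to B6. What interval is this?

diminished 12th

E to B spans five letter names (E-F-G-A-B), plus an octave, so the interval is some kind of twelfth.
E#5 to B6 spans 18 semitones — one semitone narrower than the perfect twelfth (19) — giving a diminished twelfth.
(Equivalently, a compound diminished fifth: a diminished fifth plus an octave.)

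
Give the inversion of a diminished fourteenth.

A2

First reduce the compound diminished fourteenth to its simple form, a diminished seventh.
The rule of nine gives the new number: 9 − 7 = 2, so a seventh becomes a second.
And diminished becomes augmented under inversion, so we get an augmented second.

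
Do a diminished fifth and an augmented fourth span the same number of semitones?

A diminished fifth spans 6 semitones, and an augmented fourth also spans 6 semitones — they're enharmonic.

Yes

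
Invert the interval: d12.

First reduce the compound diminished twelfth to its simple form, a diminished fifth.
Inverted interval numbers add to nine, so a fifth pairs with a fourth (5 + 4 = 9).
And diminished becomes augmented under inversion, so we get an augmented fourth.

augmented fourth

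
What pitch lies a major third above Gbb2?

Bbb2

Three letter names up from G: B.
A major third spans 4 semitones, so from Gbb2 the target pitch is Bbb2.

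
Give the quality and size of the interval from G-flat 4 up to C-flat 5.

G to C spans four letter names (G-A-B-C) — that makes it a fourth of some quality.
Gb4 to Cb5 is 5 semitones, matching the perfect fourth exactly, so the quality is perfect.

perfect fourth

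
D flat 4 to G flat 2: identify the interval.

perfect 12th

Descending from Db4 to Gb2 is the same interval as ascending Gb2 to Db4.
G to D spans five letter names (G-A-B-C-D), plus an octave — that makes it a twelfth of some quality.
The perfect twelfth spans 19 semitones, and Gb2 to Db4 is exactly 19 semitones — so this is a perfect twelfth.
(Equivalently, a compound perfect fifth: a perfect fifth plus an octave.)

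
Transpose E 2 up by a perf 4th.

A 2

Four letter names up from E: A.
Moving 5 semitones up from E2 (the size of a perfect fourth) reaches A2.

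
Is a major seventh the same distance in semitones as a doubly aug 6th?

Yes

A major seventh spans 11 semitones, and a doubly augmented sixth also spans 11 semitones — they're enharmonic.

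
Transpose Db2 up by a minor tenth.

The tenth's letter: D up three letter names plus an octave → F.
A minor tenth is 15 semitones; 15 semitones up from Db2 gives Fb3.

Fb3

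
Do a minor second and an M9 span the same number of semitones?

No

A minor second spans 1 semitone; a major ninth spans 14 semitones. They differ by 13.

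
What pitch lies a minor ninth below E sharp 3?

D double-sharp 2

The ninth's letter: E down two letter names plus an octave → D.
Moving 13 semitones down from E#3 (the size of a minor ninth) reaches D##2.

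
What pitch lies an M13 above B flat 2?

Counting six letter names plus an octave up from B lands on G.
Moving 21 semitones up from Bb2 (the size of a major thirteenth) reaches G4.

G 4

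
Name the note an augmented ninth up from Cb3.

The ninth's letter: C up two letter names plus an octave → D.
An augmented ninth spans 15 semitones, so from Cb3 the target pitch is D4.

D4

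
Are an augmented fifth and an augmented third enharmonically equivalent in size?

No

An augmented fifth is 8 semitones but an augmented third is 5 semitones — different sizes.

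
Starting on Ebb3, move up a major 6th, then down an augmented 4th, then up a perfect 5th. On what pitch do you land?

Up a major sixth from Ebb3: Cb4 (9 semitones up).
An augmented fourth down from Cb4 is Gbb3.
A perfect fifth up from Gbb3 is Dbb4.

Dbb4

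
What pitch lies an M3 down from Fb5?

Counting three letter names down from F lands on D.
A major third spans 4 semitones, so from Fb5 the target pitch is Dbb5.

Dbb5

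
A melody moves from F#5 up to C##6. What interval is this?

augmented fifth

F to C spans five letter names (F-G-A-B-C), so the interval is some kind of fifth.
The perfect fifth is 7 semitones; here we have 8, one semitone wider: augmented.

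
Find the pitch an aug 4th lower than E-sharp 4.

B 3

Counting four letter names down from E lands on B.
An augmented fourth spans 6 semitones, so from E#4 the target pitch is B3.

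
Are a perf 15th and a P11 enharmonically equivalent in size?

A perfect fifteenth spans 24 semitones; a perfect eleventh spans 17 semitones. They differ by 7.

No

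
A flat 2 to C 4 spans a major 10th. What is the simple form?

major third

Each octave removed subtracts seven from the number: 10 − 7 = 3.
So a major tenth is an octave plus a major third. The quality is unchanged.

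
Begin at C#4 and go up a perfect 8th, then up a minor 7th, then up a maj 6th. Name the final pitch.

G#6

C#4 up a perfect octave → C#5 (12 semitones).
A minor seventh up from C#5 is B5.
A major sixth up from B5 is G#6.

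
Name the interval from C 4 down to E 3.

Descending from C4 to E3 is the same interval as ascending E3 to C4.
E to C spans six letter names (E-F-G-A-B-C), so the interval is some kind of sixth.
A major sixth would be 9 semitones, but E3 to C4 is 8 — one semitone narrower, making it a minor sixth.

minor 6th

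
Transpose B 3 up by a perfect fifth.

The fifth takes the letter from B up to F.
A perfect fifth is 7 semitones; 7 semitones up from B3 gives F#4.

F sharp 4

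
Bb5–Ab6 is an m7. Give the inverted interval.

The rule of nine gives the new number: 9 − 7 = 2, so a seventh becomes a second.
Quality inverts too: minor becomes major. That makes the inversion a major second.

M2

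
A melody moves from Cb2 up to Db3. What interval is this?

C to D spans two letter names (C-D), plus an octave, so the interval is some kind of ninth.
The major ninth spans 14 semitones, and Cb2 to Db3 is exactly 14 semitones — so this is a major ninth.
(Equivalently, a compound major second: a major second plus an octave.)

major 9th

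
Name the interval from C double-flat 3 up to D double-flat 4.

major ninth

C to D spans two letter names (C-D), plus an octave, so the interval is some kind of ninth.
Cbb3 to Dbb4 is 14 semitones, matching the major ninth exactly, so the quality is major.
(Equivalently, a compound major second: a major second plus an octave.)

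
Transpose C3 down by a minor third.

Three letter names down from C: A.
A minor third is 3 semitones; 3 semitones down from C3 gives A2.

A2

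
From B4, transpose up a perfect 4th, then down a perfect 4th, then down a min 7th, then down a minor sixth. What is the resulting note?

A perfect fourth up from B4 is E5.
Down a perfect fourth from E5: B4 (5 semitones down).
B4 down a minor seventh → C#4 (10 semitones).
Down a minor sixth from C#4: E#3 (8 semitones down).

E#3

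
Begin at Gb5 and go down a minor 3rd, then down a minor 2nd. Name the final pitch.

Down a minor third from Gb5: Eb5 (3 semitones down).
Down a minor second from Eb5: D5 (1 semitone down).

D5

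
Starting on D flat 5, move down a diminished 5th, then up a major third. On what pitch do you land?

A diminished fifth down from Db5 is G4.
Up a major third from G4: B4 (4 semitones up).

B 4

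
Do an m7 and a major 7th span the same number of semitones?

No

10 semitones (minor seventh) vs 11 semitones (major seventh): not equal.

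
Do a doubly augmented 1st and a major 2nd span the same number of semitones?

A doubly augmented unison spans 2 semitones, and a major second also spans 2 semitones — they're enharmonic.

Yes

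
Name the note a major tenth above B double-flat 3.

The tenth's letter: B up three letter names plus an octave → D.
A major tenth spans 16 semitones, so from Bbb3 the target pitch is Db5.

D flat 5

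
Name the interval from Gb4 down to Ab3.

Descending from Gb4 to Ab3 is the same interval as ascending Ab3 to Gb4.
A to G spans seven letter names (A-B-C-D-E-F-G), so the interval is some kind of seventh.
Ab3 to Gb4 is 10 semitones, a half step short of the major seventh (11), so this is minor.

minor 7th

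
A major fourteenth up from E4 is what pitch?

D#6

The fourteenth's letter: E up seven letter names plus an octave → D.
A major fourteenth spans 23 semitones, so from E4 the target pitch is D#6.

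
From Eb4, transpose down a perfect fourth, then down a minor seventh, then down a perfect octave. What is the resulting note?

Eb4 down a perfect fourth → Bb3 (5 semitones).
A minor seventh down from Bb3 is C3.
C3 down a perfect octave → C2 (12 semitones).

C2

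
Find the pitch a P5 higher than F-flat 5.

C-flat 6

The fifth takes the letter from F up to C.
Moving 7 semitones up from Fb5 (the size of a perfect fifth) reaches Cb6.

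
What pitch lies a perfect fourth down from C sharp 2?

Four letter names down from C: G.
A perfect fourth spans 5 semitones, so from C#2 the target pitch is G#1.

G sharp 1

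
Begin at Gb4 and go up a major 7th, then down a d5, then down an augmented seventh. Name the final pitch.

Gb4 up a major seventh → F5 (11 semitones).
A diminished fifth down from F5 is B4.
An augmented seventh down from B4 is Cb4.

Cb4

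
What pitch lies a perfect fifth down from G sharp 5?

Five letter names down from G: C.
A perfect fifth is 7 semitones; 7 semitones down from G#5 gives C#5.

C sharp 5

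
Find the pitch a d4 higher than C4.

Fb4

Counting four letter names up from C lands on F.
Moving 4 semitones up from C4 (the size of a diminished fourth) reaches Fb4.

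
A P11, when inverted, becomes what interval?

First reduce the compound perfect eleventh to its simple form, a perfect fourth.
Interval numbers invert to sum to nine: 4 + 5 = 9, so a fourth inverts to a fifth.
The quality also flips — perfect stays perfect — giving a perfect fifth.

perfect fifth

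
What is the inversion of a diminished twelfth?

First reduce the compound diminished twelfth to its simple form, a diminished fifth.
Inverted interval numbers add to nine, so a fifth pairs with a fourth (5 + 4 = 9).
Quality inverts too: diminished becomes augmented. That makes the inversion an augmented fourth.

A4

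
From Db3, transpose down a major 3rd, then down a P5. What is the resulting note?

Ebb2

Down a major third from Db3: Bbb2 (4 semitones down).
A perfect fifth down from Bbb2 is Ebb2.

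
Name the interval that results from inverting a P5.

The rule of nine gives the new number: 9 − 5 = 4, so a fifth becomes a fourth.
Quality inverts too: perfect stays perfect. That makes the inversion a perfect fourth.

perfect 4th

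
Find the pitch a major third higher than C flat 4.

Three letter names up from C: E.
Moving 4 semitones up from Cb4 (the size of a major third) reaches Eb4.

E flat 4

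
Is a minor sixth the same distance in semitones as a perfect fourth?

No

A minor sixth is 8 semitones but a perfect fourth is 5 semitones — different sizes.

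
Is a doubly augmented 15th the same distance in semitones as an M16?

A doubly augmented fifteenth spans 26 semitones, and a major sixteenth also spans 26 semitones — they're enharmonic.

Yes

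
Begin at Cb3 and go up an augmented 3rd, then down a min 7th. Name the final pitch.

F#2

An augmented third up from Cb3 is E3.
E3 down a minor seventh → F#2 (10 semitones).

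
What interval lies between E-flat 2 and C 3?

E to C spans six letter names (E-F-G-A-B-C): a sixth.
The major sixth spans 9 semitones, and Eb2 to C3 is exactly 9 semitones — so this is a major sixth.

major 6th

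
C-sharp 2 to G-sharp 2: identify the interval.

P5

C to G spans five letter names (C-D-E-F-G) — that makes it a fifth of some quality.
C#2 to G#2 is 7 semitones, matching the perfect fifth exactly, so the quality is perfect.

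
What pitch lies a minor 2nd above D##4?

E#4

Counting two letter names up from D lands on E.
A minor second is 1 semitone; 1 semitone up from D##4 gives E#4.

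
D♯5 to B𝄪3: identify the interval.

diminished tenth

Descending from D#5 to B##3 is the same interval as ascending B##3 to D#5.
B to D spans three letter names (B-C-D), plus an octave: a tenth.
B##3 to D#5 spans 14 semitones — two semitones narrower than the major tenth (16) — giving a diminished tenth.
(Equivalently, a compound diminished third: a diminished third plus an octave.)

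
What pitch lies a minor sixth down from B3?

D#3

The sixth takes the letter from B down to D.
A minor sixth spans 8 semitones, so from B3 the target pitch is D#3.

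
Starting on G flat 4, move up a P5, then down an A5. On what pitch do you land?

Up a perfect fifth from Gb4: Db5 (7 semitones up).
Db5 down an augmented fifth → Gbb4 (8 semitones).

G double-flat 4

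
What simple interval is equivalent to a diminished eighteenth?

Subtracting seven from the interval number removes an octave: 18 − 14 = 4.
So a diminished eighteenth is 2 octaves plus a diminished fourth. The quality is unchanged.

diminished fourth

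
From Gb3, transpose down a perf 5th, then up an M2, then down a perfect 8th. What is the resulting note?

A perfect fifth down from Gb3 is Cb3.
Cb3 up a major second → Db3 (2 semitones).
Db3 down a perfect octave → Db2 (12 semitones).

Db2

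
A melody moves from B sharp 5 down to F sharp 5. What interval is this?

Descending from B#5 to F#5 is the same interval as ascending F#5 to B#5.
F to B spans four letter names (F-G-A-B), so the interval is some kind of fourth.
The perfect fourth is 5 semitones; here we have 6, one semitone wider: augmented.

A4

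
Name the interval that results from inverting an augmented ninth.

First reduce the compound augmented ninth to its simple form, an augmented second.
Interval numbers invert to sum to nine: 2 + 7 = 9, so a second inverts to a seventh.
Quality inverts too: augmented becomes diminished. That makes the inversion a diminished seventh.

diminished seventh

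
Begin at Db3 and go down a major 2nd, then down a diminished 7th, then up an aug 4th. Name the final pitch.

G#2

A major second down from Db3 is Cb3.
Down a diminished seventh from Cb3: D2 (9 semitones down).
An augmented fourth up from D2 is G#2.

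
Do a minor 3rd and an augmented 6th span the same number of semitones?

No

A minor third is 3 semitones but an augmented sixth is 10 semitones — different sizes.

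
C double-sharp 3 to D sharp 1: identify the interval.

Descending from C##3 to D#1 is the same interval as ascending D#1 to C##3.
D to C spans seven letter names (D-E-F-G-A-B-C), plus an octave — that makes it a fourteenth of some quality.
D#1 to C##3 is 23 semitones, matching the major fourteenth exactly, so the quality is major.
(Equivalently, a compound major seventh: a major seventh plus an octave.)

major fourteenth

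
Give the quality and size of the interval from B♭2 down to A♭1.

M9

Descending from Bb2 to Ab1 is the same interval as ascending Ab1 to Bb2.
A to B spans two letter names (A-B), plus an octave: a ninth.
Counting semitones, Ab1→Bb2 is 14, which is the major ninth.
(Equivalently, a compound major second: a major second plus an octave.)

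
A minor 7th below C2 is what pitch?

Seven letter names down from C: D.
Moving 10 semitones down from C2 (the size of a minor seventh) reaches D1.

D1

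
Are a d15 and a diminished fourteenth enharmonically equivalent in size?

No

A diminished fifteenth spans 23 semitones; a diminished fourteenth spans 21 semitones. They differ by 2.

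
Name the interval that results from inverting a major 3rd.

Interval numbers invert to sum to nine: 3 + 6 = 9, so a third inverts to a sixth.
Quality inverts too: major becomes minor. That makes the inversion a minor sixth.

minor 6th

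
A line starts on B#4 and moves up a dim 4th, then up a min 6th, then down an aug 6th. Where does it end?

Ebb5

B#4 up a diminished fourth → E5 (4 semitones).
A minor sixth up from E5 is C6.
Down an augmented sixth from C6: Ebb5 (10 semitones down).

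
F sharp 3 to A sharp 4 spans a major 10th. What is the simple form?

Take out an octave (7 from the number): 10 − 7 = 3.
Quality carries through unchanged, so the simple form is a major third.

M3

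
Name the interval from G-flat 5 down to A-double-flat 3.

major fourteenth

Descending from Gb5 to Abb3 is the same interval as ascending Abb3 to Gb5.
A to G spans seven letter names (A-B-C-D-E-F-G), plus an octave, so the interval is some kind of fourteenth.
The major fourteenth spans 23 semitones, and Abb3 to Gb5 is exactly 23 semitones — so this is a major fourteenth.
(Equivalently, a compound major seventh: a major seventh plus an octave.)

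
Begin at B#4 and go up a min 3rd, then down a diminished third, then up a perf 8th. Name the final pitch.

A minor third up from B#4 is D#5.
A diminished third down from D#5 is B##4.
B##4 up a perfect octave → B##5 (12 semitones).

B##5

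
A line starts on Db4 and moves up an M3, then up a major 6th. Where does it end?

D5

A major third up from Db4 is F4.
Up a major sixth from F4: D5 (9 semitones up).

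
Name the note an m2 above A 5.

B flat 5

Two letter names up from A: B.
A minor second spans 1 semitone, so from A5 the target pitch is Bb5.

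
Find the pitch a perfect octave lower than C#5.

C#4

An octave keeps the letter name C, an octave down from C.
A perfect octave is 12 semitones; 12 semitones down from C#5 gives C#4.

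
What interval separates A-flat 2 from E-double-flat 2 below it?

augmented 4th

Descending from Ab2 to Ebb2 is the same interval as ascending Ebb2 to Ab2.
E to A spans four letter names (E-F-G-A), so the interval is some kind of fourth.
A perfect fourth would be 5 semitones; Ebb2 to Ab2 is 6, one semitone wider, so the interval is augmented.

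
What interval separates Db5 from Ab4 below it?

Descending from Db5 to Ab4 is the same interval as ascending Ab4 to Db5.
A to D spans four letter names (A-B-C-D): a fourth.
The perfect fourth spans 5 semitones, and Ab4 to Db5 is exactly 5 semitones — so this is a perfect fourth.

perfect fourth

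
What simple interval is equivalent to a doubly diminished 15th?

doubly diminished 8th

Each octave removed subtracts seven from the number: 15 − 7 = 8.
So a doubly diminished fifteenth is an octave plus a doubly diminished octave. The quality is unchanged.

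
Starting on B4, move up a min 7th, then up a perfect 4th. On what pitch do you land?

D6

B4 up a minor seventh → A5 (10 semitones).
A perfect fourth up from A5 is D6.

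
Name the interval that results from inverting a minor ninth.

major 7th

First reduce the compound minor ninth to its simple form, a minor second.
Inverted interval numbers add to nine, so a second pairs with a seventh (2 + 7 = 9).
The quality also flips — minor becomes major — giving a major seventh.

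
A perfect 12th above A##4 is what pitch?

Counting five letter names plus an octave up from A lands on E.
A perfect twelfth is 19 semitones; 19 semitones up from A##4 gives E##6.

E##6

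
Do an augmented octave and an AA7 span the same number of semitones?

An augmented octave spans 13 semitones, and a doubly augmented seventh also spans 13 semitones — they're enharmonic.

Yes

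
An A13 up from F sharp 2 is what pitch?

The thirteenth's letter: F up six letter names plus an octave → D.
An augmented thirteenth is 22 semitones; 22 semitones up from F#2 gives D##4.

D double-sharp 4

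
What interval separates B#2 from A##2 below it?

m2

Descending from B#2 to A##2 is the same interval as ascending A##2 to B#2.
A to B spans two letter names (A-B), so the interval is some kind of second.
A major second would be 2 semitones, but A##2 to B#2 is 1 — one semitone narrower, making it a minor second.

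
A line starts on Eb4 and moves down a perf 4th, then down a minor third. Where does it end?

G3

A perfect fourth down from Eb4 is Bb3.
Bb3 down a minor third → G3 (3 semitones).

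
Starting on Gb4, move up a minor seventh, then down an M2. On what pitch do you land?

Gb4 up a minor seventh → Fb5 (10 semitones).
A major second down from Fb5 is Ebb5.

Ebb5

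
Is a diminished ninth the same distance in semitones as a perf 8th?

Yes

A diminished ninth = 12 semitones = a perfect octave; enharmonically equal.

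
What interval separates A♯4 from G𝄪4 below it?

minor 2nd

Descending from A#4 to G##4 is the same interval as ascending G##4 to A#4.
G to A spans two letter names (G-A), so the interval is some kind of second.
G##4 to A#4 is 1 semitone, a half step short of the major second (2), so this is minor.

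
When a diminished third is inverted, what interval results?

augmented 6th

The rule of nine gives the new number: 9 − 3 = 6, so a third becomes a sixth.
Quality inverts too: diminished becomes augmented. That makes the inversion an augmented sixth.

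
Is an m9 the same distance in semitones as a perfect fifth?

A minor ninth is 13 semitones but a perfect fifth is 7 semitones — different sizes.

No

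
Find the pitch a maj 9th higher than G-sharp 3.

Counting two letter names plus an octave up from G lands on A.
Moving 14 semitones up from G#3 (the size of a major ninth) reaches A#4.

A-sharp 4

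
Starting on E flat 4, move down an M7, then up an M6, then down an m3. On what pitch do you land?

B flat 3

Eb4 down a major seventh → Fb3 (11 semitones).
A major sixth up from Fb3 is Db4.
A minor third down from Db4 is Bb3.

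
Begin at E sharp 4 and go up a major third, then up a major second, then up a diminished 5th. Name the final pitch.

E sharp 5

A major third up from E#4 is G##4.
G##4 up a major second → A##4 (2 semitones).
Up a diminished fifth from A##4: E#5 (6 semitones up).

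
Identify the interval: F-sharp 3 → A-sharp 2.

Descending from F#3 to A#2 is the same interval as ascending A#2 to F#3.
A to F spans six letter names (A-B-C-D-E-F) — that makes it a sixth of some quality.
A major sixth would be 9 semitones, but A#2 to F#3 is 8 — one semitone narrower, making it a minor sixth.

minor sixth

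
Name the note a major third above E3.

The third takes the letter from E up to G.
A major third is 4 semitones; 4 semitones up from E3 gives G#3.

G#3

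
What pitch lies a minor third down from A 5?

F-sharp 5

Three letter names down from A: F.
Moving 3 semitones down from A5 (the size of a minor third) reaches F#5.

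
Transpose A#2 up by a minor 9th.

Two letters up from A (plus an octave) reaches B.
Moving 13 semitones up from A#2 (the size of a minor ninth) reaches B3.

B3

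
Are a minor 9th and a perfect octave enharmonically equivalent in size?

No

A minor ninth spans 13 semitones; a perfect octave spans 12 semitones. They differ by 1.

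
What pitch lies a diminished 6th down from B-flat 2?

Six letter names down from B: D.
A diminished sixth spans 7 semitones, so from Bb2 the target pitch is D#2.

D-sharp 2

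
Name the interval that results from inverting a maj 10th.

minor 6th

First reduce the compound major tenth to its simple form, a major third.
Interval numbers invert to sum to nine: 3 + 6 = 9, so a third inverts to a sixth.
And major becomes minor under inversion, so we get a minor sixth.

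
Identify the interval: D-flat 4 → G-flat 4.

P4

D to G spans four letter names (D-E-F-G) — that makes it a fourth of some quality.
The perfect fourth spans 5 semitones, and Db4 to Gb4 is exactly 5 semitones — so this is a perfect fourth.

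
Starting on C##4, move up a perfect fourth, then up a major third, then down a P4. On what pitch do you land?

A perfect fourth up from C##4 is F##4.
Up a major third from F##4: A##4 (4 semitones up).
Down a perfect fourth from A##4: E##4 (5 semitones down).

E##4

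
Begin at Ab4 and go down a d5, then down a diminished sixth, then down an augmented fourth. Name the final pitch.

Ab4 down a diminished fifth → D4 (6 semitones).
A diminished sixth down from D4 is F##3.
An augmented fourth down from F##3 is C#3.

C#3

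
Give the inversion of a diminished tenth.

First reduce the compound diminished tenth to its simple form, a diminished third.
Interval numbers invert to sum to nine: 3 + 6 = 9, so a third inverts to a sixth.
Quality inverts too: diminished becomes augmented. That makes the inversion an augmented sixth.

augmented 6th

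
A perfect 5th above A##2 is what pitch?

E##3

The fifth takes the letter from A up to E.
Moving 7 semitones up from A##2 (the size of a perfect fifth) reaches E##3.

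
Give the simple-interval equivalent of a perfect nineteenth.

Subtracting seven from the interval number removes an octave: 19 − 14 = 5.
So a perfect nineteenth is 2 octaves plus a perfect fifth. The quality is unchanged.

perfect fifth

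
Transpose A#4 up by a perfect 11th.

D#6

Counting four letter names plus an octave up from A lands on D.
A perfect eleventh is 17 semitones; 17 semitones up from A#4 gives D#6.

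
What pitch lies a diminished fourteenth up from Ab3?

Gbb5

Counting seven letter names plus an octave up from A lands on G.
A diminished fourteenth spans 21 semitones, so from Ab3 the target pitch is Gbb5.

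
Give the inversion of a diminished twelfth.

augmented 4th

First reduce the compound diminished twelfth to its simple form, a diminished fifth.
Interval numbers invert to sum to nine: 5 + 4 = 9, so a fifth inverts to a fourth.
The quality also flips — diminished becomes augmented — giving an augmented fourth.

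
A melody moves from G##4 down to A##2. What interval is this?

Descending from G##4 to A##2 is the same interval as ascending A##2 to G##4.
A to G spans seven letter names (A-B-C-D-E-F-G), plus an octave: a fourteenth.
At 22 semitones, A##2→G##4 falls one short of a major fourteenth: minor.
(Equivalently, a compound minor seventh: a minor seventh plus an octave.)

minor fourteenth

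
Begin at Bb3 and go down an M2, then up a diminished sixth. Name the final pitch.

Fbb4

A major second down from Bb3 is Ab3.
Ab3 up a diminished sixth → Fbb4 (7 semitones).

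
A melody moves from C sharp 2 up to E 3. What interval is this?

m10

C to E spans three letter names (C-D-E), plus an octave, so the interval is some kind of tenth.
C#2 to E3 is 15 semitones, a half step short of the major tenth (16), so this is minor.
(Equivalently, a compound minor third: a minor third plus an octave.)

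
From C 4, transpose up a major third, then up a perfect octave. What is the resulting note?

A major third up from C4 is E4.
Up a perfect octave from E4: E5 (12 semitones up).

E 5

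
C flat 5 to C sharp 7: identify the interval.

C to C is the same letter name, plus 2 octaves, so the interval is some kind of fifteenth.
The perfect fifteenth is 24 semitones; here we have 26, two semitones wider: doubly augmented.
(Equivalently, a compound doubly augmented octave: a doubly augmented octave plus an octave.)

doubly augmented fifteenth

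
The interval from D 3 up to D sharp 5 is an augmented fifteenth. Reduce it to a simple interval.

Subtracting seven from the interval number removes an octave: 15 − 7 = 8.
So an augmented fifteenth is an octave plus an augmented octave. The quality is unchanged.

A8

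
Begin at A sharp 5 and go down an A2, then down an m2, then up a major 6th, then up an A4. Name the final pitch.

G double-sharp 6

An augmented second down from A#5 is G5.
A minor second down from G5 is F#5.
F#5 up a major sixth → D#6 (9 semitones).
An augmented fourth up from D#6 is G##6.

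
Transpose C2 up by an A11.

Counting four letter names plus an octave up from C lands on F.
An augmented eleventh is 18 semitones; 18 semitones up from C2 gives F#3.

F#3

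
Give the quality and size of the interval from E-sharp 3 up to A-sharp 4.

E to A spans four letter names (E-F-G-A), plus an octave: an eleventh.
Counting semitones, E#3→A#4 is 17, which is the perfect eleventh.
(Equivalently, a compound perfect fourth: a perfect fourth plus an octave.)

perfect 11th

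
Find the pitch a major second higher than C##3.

Two letter names up from C: D.
A major second spans 2 semitones, so from C##3 the target pitch is D##3.

D##3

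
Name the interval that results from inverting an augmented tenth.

diminished sixth

First reduce the compound augmented tenth to its simple form, an augmented third.
The rule of nine gives the new number: 9 − 3 = 6, so a third becomes a sixth.
And augmented becomes diminished under inversion, so we get a diminished sixth.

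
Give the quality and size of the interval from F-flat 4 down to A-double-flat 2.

Descending from Fb4 to Abb2 is the same interval as ascending Abb2 to Fb4.
A to F spans six letter names (A-B-C-D-E-F), plus an octave: a thirteenth.
Abb2 to Fb4 is 21 semitones, matching the major thirteenth exactly, so the quality is major.
(Equivalently, a compound major sixth: a major sixth plus an octave.)

major 13th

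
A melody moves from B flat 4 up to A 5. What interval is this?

B to A spans seven letter names (B-C-D-E-F-G-A): a seventh.
Counting semitones, Bb4→A5 is 11, which is the major seventh.

major seventh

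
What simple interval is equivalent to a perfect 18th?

perfect 4th

Each octave removed subtracts seven from the number: 18 − 14 = 4.
That makes a perfect eighteenth a compound perfect fourth — 2 octaves plus a perfect fourth.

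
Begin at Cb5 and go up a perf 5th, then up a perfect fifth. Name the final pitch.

Db6

A perfect fifth up from Cb5 is Gb5.
Up a perfect fifth from Gb5: Db6 (7 semitones up).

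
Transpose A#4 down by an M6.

C#4

Counting six letter names down from A lands on C.
A major sixth spans 9 semitones, so from A#4 the target pitch is C#4.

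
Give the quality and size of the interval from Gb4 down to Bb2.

Descending from Gb4 to Bb2 is the same interval as ascending Bb2 to Gb4.
B to G spans six letter names (B-C-D-E-F-G), plus an octave: a thirteenth.
Bb2 to Gb4 is 20 semitones, a half step short of the major thirteenth (21), so this is minor.
(Equivalently, a compound minor sixth: a minor sixth plus an octave.)

minor thirteenth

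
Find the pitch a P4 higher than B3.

E4

Counting four letter names up from B lands on E.
Moving 5 semitones up from B3 (the size of a perfect fourth) reaches E4.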